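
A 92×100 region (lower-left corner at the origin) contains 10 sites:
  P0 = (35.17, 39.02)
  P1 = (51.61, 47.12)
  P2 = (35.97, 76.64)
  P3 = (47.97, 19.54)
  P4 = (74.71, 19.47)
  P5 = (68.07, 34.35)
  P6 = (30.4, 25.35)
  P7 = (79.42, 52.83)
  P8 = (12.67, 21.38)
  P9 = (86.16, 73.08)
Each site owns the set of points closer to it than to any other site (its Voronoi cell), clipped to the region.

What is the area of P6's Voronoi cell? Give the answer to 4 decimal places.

1. box [0,92]×[0,100]: [(0, 0) (92, 0) (92, 100) (0, 100)]
2. ⊥bis P6·P0 via (32.785,32.185): [(0, 43.625) (0, 0) (92, 0) (92, 11.5226)]  |A|=2536.7866
3. ⊥bis P6·P1 via (41.005,36.235): [(52.0683, 25.4563) (0, 43.625) (0, 0) (78.1967, 0)]  |A|=2131.0383
4. ⊥bis P6·P2 via (33.185,50.995): [(52.0683, 25.4563) (0, 43.625) (0, 0) (78.1967, 0)]  |A|=2131.0383
5. ⊥bis P6·P3 via (39.185,22.445): [(41.4105, 29.1752) (0, 43.625) (0, 0) (31.7629, 0)]  |A|=1366.612
6. ⊥bis P6·P4 via (52.555,22.41): [(41.4105, 29.1752) (0, 43.625) (0, 0) (31.7629, 0)]  |A|=1366.612
7. ⊥bis P6·P5 via (49.235,29.85): [(41.4105, 29.1752) (0, 43.625) (0, 0) (31.7629, 0)]  |A|=1366.612
8. ⊥bis P6·P7 via (54.91,39.09): [(41.4105, 29.1752) (0, 43.625) (0, 0) (31.7629, 0)]  |A|=1366.612
9. ⊥bis P6·P8 via (21.535,23.365): [(41.4105, 29.1752) (18.4392, 37.1908) (26.7668, 0) (31.7629, 0)]  |A|=466.6684
10. ⊥bis P6·P9 via (58.28,49.215): [(41.4105, 29.1752) (18.4392, 37.1908) (26.7668, 0) (31.7629, 0)]  |A|=466.6684
11. canonical 4-gon: [(41.4105, 29.1752) (18.4392, 37.1908) (26.7668, 0) (31.7629, 0)]
12. shoelace: 466.6684

Area of P6's cell: 466.6684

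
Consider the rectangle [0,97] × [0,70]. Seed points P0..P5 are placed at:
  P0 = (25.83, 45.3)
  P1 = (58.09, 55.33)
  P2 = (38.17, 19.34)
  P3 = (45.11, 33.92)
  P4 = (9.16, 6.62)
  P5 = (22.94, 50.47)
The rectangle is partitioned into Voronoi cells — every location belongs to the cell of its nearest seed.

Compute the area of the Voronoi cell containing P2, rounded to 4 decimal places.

1. box [0,97]×[0,70]: [(0, 0) (97, 0) (97, 70) (0, 70)]
2. ⊥bis P2·P0 via (32,32.32): [(0, 17.1089) (0, 0) (97, 0) (97, 63.2175)]  |A|=3895.8324
3. ⊥bis P2·P1 via (48.13,37.335): [(45.552, 38.7619) (0, 17.1089) (0, 0) (97, 0) (97, 10.2861)]  |A|=2534.2236
4. ⊥bis P2·P3 via (41.64,26.63): [(30.8423, 31.7697) (0, 17.1089) (0, 0) (97, 0) (97, 0.2789)]  |A|=1813.8947
5. ⊥bis P2·P4 via (23.665,12.98): [(30.8423, 31.7697) (18.0852, 25.7056) (29.3563, 0) (97, 0) (97, 0.2789)]  |A|=1281.874
6. ⊥bis P2·P5 via (30.555,34.905): [(30.8423, 31.7697) (18.0852, 25.7056) (29.3563, 0) (97, 0) (97, 0.2789)]  |A|=1281.874
7. canonical 5-gon: [(30.8423, 31.7697) (18.0852, 25.7056) (29.3563, 0) (97, 0) (97, 0.2789)]
8. shoelace: 1281.874

Area of P2's cell: 1281.8740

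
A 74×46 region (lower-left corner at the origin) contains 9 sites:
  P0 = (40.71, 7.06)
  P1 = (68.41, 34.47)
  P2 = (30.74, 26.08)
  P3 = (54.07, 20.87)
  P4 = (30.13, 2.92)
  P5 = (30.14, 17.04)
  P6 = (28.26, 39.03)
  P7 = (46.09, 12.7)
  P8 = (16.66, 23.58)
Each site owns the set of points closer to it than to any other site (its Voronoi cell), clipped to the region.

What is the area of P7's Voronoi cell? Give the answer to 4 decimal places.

1. box [0,74]×[0,46]: [(0, 0) (74, 0) (74, 46) (0, 46)]
2. ⊥bis P7·P0 via (43.4,9.88): [(53.7575, 0) (74, 0) (74, 46) (5.5344, 46)]  |A|=2040.2864
3. ⊥bis P7·P1 via (57.25,23.585): [(53.7575, 0) (74, 0) (74, 6.4118) (35.3873, 46) (5.5344, 46)]  |A|=1275.9841
4. ⊥bis P7·P2 via (38.415,19.39): [(36.152, 16.7938) (53.7575, 0) (74, 0) (74, 6.4118) (49.2347, 31.8028)]  |A|=643.2533
5. ⊥bis P7·P3 via (50.08,16.785): [(42.5529, 24.1371) (36.152, 16.7938) (53.7575, 0) (67.2646, 0)]  |A|=281.3997
6. ⊥bis P7·P4 via (38.11,7.81): [(42.5529, 24.1371) (36.152, 16.7938) (53.7575, 0) (67.2646, 0)]  |A|=281.3997
7. ⊥bis P7·P5 via (38.115,14.87): [(42.5529, 24.1371) (39.7669, 20.941) (38.1261, 14.9108) (53.7575, 0) (67.2646, 0)]  |A|=273.9029
8. ⊥bis P7·P6 via (37.175,25.865): [(42.5529, 24.1371) (39.7669, 20.941) (38.1261, 14.9108) (53.7575, 0) (67.2646, 0)]  |A|=273.9029
9. ⊥bis P7·P8 via (31.375,18.14): [(42.5529, 24.1371) (39.7669, 20.941) (38.1261, 14.9108) (53.7575, 0) (67.2646, 0)]  |A|=273.9029
10. canonical 5-gon: [(42.5529, 24.1371) (39.7669, 20.941) (38.1261, 14.9108) (53.7575, 0) (67.2646, 0)]
11. shoelace: 273.9029

Area of P7's cell: 273.9029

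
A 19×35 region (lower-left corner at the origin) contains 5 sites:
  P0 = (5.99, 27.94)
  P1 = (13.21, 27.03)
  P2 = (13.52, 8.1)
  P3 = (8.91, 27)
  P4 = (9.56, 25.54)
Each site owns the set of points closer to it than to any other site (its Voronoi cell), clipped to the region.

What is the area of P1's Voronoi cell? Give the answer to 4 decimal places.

1. box [0,19]×[0,35]: [(0, 0) (19, 0) (19, 35) (0, 35)]
2. ⊥bis P1·P0 via (9.6,27.485): [(6.1358, 0) (19, 0) (19, 35) (10.5472, 35)]  |A|=373.0474
3. ⊥bis P1·P2 via (13.365,17.565): [(8.3393, 17.4827) (19, 17.6573) (19, 35) (10.5472, 35)]  |A|=166.4779
4. ⊥bis P1·P3 via (11.06,27.015): [(11.1262, 17.5283) (19, 17.6573) (19, 35) (11.0043, 35)]  |A|=138.1258
5. ⊥bis P1·P4 via (11.385,26.285): [(11.0595, 27.0823) (14.9342, 17.5907) (19, 17.6573) (19, 35) (11.0043, 35)]  |A|=119.9331
6. canonical 5-gon: [(11.0595, 27.0823) (14.9342, 17.5907) (19, 17.6573) (19, 35) (11.0043, 35)]
7. shoelace: 119.9331

Area of P1's cell: 119.9331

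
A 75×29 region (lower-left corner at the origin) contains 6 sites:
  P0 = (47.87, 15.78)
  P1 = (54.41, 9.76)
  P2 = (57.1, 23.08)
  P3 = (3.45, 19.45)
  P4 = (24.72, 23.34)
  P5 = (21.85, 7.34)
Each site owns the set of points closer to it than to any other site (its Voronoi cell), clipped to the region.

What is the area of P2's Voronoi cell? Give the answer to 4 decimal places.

1. box [0,75]×[0,29]: [(0, 0) (75, 0) (75, 29) (0, 29)]
2. ⊥bis P2·P0 via (52.485,19.43): [(67.8522, 0) (75, 0) (75, 29) (44.9161, 29)]  |A|=539.8601
3. ⊥bis P2·P1 via (55.755,16.42): [(54.6965, 16.6338) (75, 12.5334) (75, 29) (44.9161, 29)]  |A|=353.1765
4. ⊥bis P2·P3 via (30.275,21.265): [(54.6965, 16.6338) (75, 12.5334) (75, 29) (44.9161, 29)]  |A|=353.1765
5. ⊥bis P2·P4 via (40.91,23.21): [(54.6965, 16.6338) (75, 12.5334) (75, 29) (44.9161, 29)]  |A|=353.1765
6. ⊥bis P2·P5 via (39.475,15.21): [(54.6965, 16.6338) (75, 12.5334) (75, 29) (44.9161, 29)]  |A|=353.1765
7. canonical 4-gon: [(54.6965, 16.6338) (75, 12.5334) (75, 29) (44.9161, 29)]
8. shoelace: 353.1765

Area of P2's cell: 353.1765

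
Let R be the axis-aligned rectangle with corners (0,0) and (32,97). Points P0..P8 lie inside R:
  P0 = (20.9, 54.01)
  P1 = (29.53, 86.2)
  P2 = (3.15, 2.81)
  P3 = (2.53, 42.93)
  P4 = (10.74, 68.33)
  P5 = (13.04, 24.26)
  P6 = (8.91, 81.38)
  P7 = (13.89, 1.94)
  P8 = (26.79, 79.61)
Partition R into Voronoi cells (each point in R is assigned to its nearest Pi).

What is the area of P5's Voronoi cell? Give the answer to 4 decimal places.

Area of P5's cell: 690.8389

1. box [0,32]×[0,97]: [(0, 0) (32, 0) (32, 97) (0, 97)]
2. ⊥bis P5·P0 via (16.97,39.135): [(0, 43.6185) (0, 0) (32, 0) (32, 35.164)]  |A|=1260.5208
3. ⊥bis P5·P1 via (21.285,55.23): [(0, 43.6185) (0, 0) (32, 0) (32, 35.164)]  |A|=1260.5208
4. ⊥bis P5·P2 via (8.095,13.535): [(0, 43.6185) (0, 17.2674) (32, 2.5131) (32, 35.164)]  |A|=944.0337
5. ⊥bis P5·P3 via (7.785,33.595): [(17.4166, 39.017) (0, 29.2125) (0, 17.2674) (32, 2.5131) (32, 35.164)]  |A|=818.5819
6. ⊥bis P5·P4 via (11.89,46.295): [(17.4166, 39.017) (0, 29.2125) (0, 17.2674) (32, 2.5131) (32, 35.164)]  |A|=818.5819
7. ⊥bis P5·P6 via (10.975,52.82): [(17.4166, 39.017) (0, 29.2125) (0, 17.2674) (32, 2.5131) (32, 35.164)]  |A|=818.5819
8. ⊥bis P5·P7 via (13.465,13.1): [(17.4166, 39.017) (0, 29.2125) (0, 17.2674) (9.3762, 12.9443) (32, 13.8059) (32, 35.164)]  |A|=690.8389
9. ⊥bis P5·P8 via (19.915,51.935): [(17.4166, 39.017) (0, 29.2125) (0, 17.2674) (9.3762, 12.9443) (32, 13.8059) (32, 35.164)]  |A|=690.8389
10. canonical 6-gon: [(17.4166, 39.017) (0, 29.2125) (0, 17.2674) (9.3762, 12.9443) (32, 13.8059) (32, 35.164)]
11. shoelace: 690.8389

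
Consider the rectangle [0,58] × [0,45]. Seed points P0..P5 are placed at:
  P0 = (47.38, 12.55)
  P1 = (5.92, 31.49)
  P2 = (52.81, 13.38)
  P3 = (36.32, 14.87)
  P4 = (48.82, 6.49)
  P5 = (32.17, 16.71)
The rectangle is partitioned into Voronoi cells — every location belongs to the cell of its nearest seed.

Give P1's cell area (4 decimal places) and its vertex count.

Area of P1's cell: 816.4856 (4 vertices)

1. box [0,58]×[0,45]: [(0, 0) (58, 0) (58, 45) (0, 45)]
2. ⊥bis P1·P0 via (26.65,22.02): [(0, 0) (16.5907, 0) (37.1479, 45) (0, 45)]  |A|=1209.1174
3. ⊥bis P1·P2 via (29.365,22.435): [(0, 0) (16.5907, 0) (37.1479, 45) (0, 45)]  |A|=1209.1174
4. ⊥bis P1·P3 via (21.12,23.18): [(0, 0) (8.4473, 0) (33.0492, 45) (0, 45)]  |A|=933.6707
5. ⊥bis P1·P4 via (27.37,18.99): [(0, 0) (8.4473, 0) (33.0492, 45) (0, 45)]  |A|=933.6707
6. ⊥bis P1·P5 via (19.045,24.1): [(0, 0) (5.4756, 0) (30.8127, 45) (0, 45)]  |A|=816.4856
7. canonical 4-gon: [(0, 0) (5.4756, 0) (30.8127, 45) (0, 45)]
8. shoelace: 816.4856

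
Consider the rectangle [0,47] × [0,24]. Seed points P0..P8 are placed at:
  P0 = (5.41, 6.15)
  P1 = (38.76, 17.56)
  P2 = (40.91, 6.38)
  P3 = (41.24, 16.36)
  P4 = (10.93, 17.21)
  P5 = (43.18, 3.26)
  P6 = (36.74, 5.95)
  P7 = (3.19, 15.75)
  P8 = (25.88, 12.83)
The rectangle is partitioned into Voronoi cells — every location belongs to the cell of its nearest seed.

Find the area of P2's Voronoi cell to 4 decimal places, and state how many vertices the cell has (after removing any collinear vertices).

Area of P2's cell: 48.6795 (4 vertices)

1. box [0,47]×[0,24]: [(0, 0) (47, 0) (47, 24) (0, 24)]
2. ⊥bis P2·P0 via (23.16,6.265): [(23.2006, 0) (47, 0) (47, 24) (23.0451, 24)]  |A|=573.0518
3. ⊥bis P2·P1 via (39.835,11.97): [(23.1438, 8.7602) (23.2006, 0) (47, 0) (47, 13.3479)]  |A|=263.458
4. ⊥bis P2·P3 via (41.075,11.37): [(37.3547, 11.493) (23.1438, 8.7602) (23.2006, 0) (47, 0) (47, 11.1741)]  |A|=252.9745
5. ⊥bis P2·P4 via (25.92,11.795): [(37.3547, 11.493) (24.9491, 9.1073) (23.1734, 4.1918) (23.2006, 0) (47, 0) (47, 11.1741)]  |A|=248.8458
6. ⊥bis P2·P5 via (42.045,4.82): [(37.3547, 11.493) (24.9491, 9.1073) (23.1734, 4.1918) (23.2006, 0) (35.4202, 0) (47, 8.4251) (47, 11.1741)]  |A|=200.0653
7. ⊥bis P2·P6 via (38.825,6.165): [(38.2787, 11.4625) (39.1787, 2.7346) (47, 8.4251) (47, 11.1741)]  |A|=48.6795
8. ⊥bis P2·P7 via (22.05,11.065): [(38.2787, 11.4625) (39.1787, 2.7346) (47, 8.4251) (47, 11.1741)]  |A|=48.6795
9. ⊥bis P2·P8 via (33.395,9.605): [(38.2787, 11.4625) (39.1787, 2.7346) (47, 8.4251) (47, 11.1741)]  |A|=48.6795
10. canonical 4-gon: [(38.2787, 11.4625) (39.1787, 2.7346) (47, 8.4251) (47, 11.1741)]
11. shoelace: 48.6795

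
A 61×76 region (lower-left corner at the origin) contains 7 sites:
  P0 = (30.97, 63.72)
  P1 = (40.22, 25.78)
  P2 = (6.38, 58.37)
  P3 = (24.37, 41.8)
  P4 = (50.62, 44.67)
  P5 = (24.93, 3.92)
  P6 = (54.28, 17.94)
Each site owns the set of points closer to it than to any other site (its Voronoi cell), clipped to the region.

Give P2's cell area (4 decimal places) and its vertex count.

1. box [0,61]×[0,76]: [(0, 0) (61, 0) (61, 76) (0, 76)]
2. ⊥bis P2·P0 via (18.675,61.045): [(0, 0) (31.9564, 0) (15.4213, 76) (0, 76)]  |A|=1800.3532
3. ⊥bis P2·P1 via (23.3,42.075): [(0, 17.8813) (22.894, 41.6534) (15.4213, 76) (0, 76)]  |A|=930.1182
4. ⊥bis P2·P3 via (15.375,50.085): [(0, 33.3924) (19.9734, 55.0774) (15.4213, 76) (0, 76)]  |A|=586.8346
5. ⊥bis P2·P4 via (28.5,51.52): [(0, 33.3924) (19.9734, 55.0774) (15.4213, 76) (0, 76)]  |A|=586.8346
6. ⊥bis P2·P5 via (15.655,31.145): [(0, 33.3924) (19.9734, 55.0774) (15.4213, 76) (0, 76)]  |A|=586.8346
7. ⊥bis P2·P6 via (30.33,38.155): [(0, 33.3924) (19.9734, 55.0774) (15.4213, 76) (0, 76)]  |A|=586.8346
8. canonical 4-gon: [(0, 33.3924) (19.9734, 55.0774) (15.4213, 76) (0, 76)]
9. shoelace: 586.8346

Area of P2's cell: 586.8346 (4 vertices)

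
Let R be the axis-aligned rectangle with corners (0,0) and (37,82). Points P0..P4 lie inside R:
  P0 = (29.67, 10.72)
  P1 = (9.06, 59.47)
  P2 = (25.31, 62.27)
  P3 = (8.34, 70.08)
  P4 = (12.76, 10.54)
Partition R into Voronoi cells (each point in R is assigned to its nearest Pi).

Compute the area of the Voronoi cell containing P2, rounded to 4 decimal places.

Area of P2's cell: 798.4748

1. box [0,37]×[0,82]: [(0, 0) (37, 0) (37, 82) (0, 82)]
2. ⊥bis P2·P0 via (27.49,36.495): [(0, 34.1699) (37, 37.2993) (37, 82) (0, 82)]  |A|=1711.8182
3. ⊥bis P2·P1 via (17.185,60.87): [(21.4727, 35.9861) (37, 37.2993) (37, 82) (13.5441, 82)]  |A|=886.6887
4. ⊥bis P2·P3 via (16.825,66.175): [(16.4218, 65.299) (21.4727, 35.9861) (37, 37.2993) (37, 82) (24.108, 82)]  |A|=798.4748
5. ⊥bis P2·P4 via (19.035,36.405): [(16.4218, 65.299) (21.4727, 35.9861) (37, 37.2993) (37, 82) (24.108, 82)]  |A|=798.4748
6. canonical 5-gon: [(16.4218, 65.299) (21.4727, 35.9861) (37, 37.2993) (37, 82) (24.108, 82)]
7. shoelace: 798.4748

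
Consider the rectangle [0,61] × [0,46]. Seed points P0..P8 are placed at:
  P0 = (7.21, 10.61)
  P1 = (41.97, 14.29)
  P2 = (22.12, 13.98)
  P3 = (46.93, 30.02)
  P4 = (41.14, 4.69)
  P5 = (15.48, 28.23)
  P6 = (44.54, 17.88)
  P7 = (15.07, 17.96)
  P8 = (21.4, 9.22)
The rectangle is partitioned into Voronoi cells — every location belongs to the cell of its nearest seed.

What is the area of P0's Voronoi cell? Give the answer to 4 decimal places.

1. box [0,61]×[0,46]: [(0, 0) (61, 0) (61, 46) (0, 46)]
2. ⊥bis P0·P1 via (24.59,12.45): [(0, 0) (25.9081, 0) (21.0381, 46) (0, 46)]  |A|=1079.7619
3. ⊥bis P0·P2 via (14.665,12.295): [(0, 0) (17.444, 0) (7.0469, 46) (0, 46)]  |A|=563.2896
4. ⊥bis P0·P3 via (27.07,20.315): [(0, 0) (17.444, 0) (7.0469, 46) (0, 46)]  |A|=563.2896
5. ⊥bis P0·P4 via (24.175,7.65): [(0, 0) (17.444, 0) (7.0469, 46) (0, 46)]  |A|=563.2896
6. ⊥bis P0·P5 via (11.345,19.42): [(0, 24.7448) (0, 0) (17.444, 0) (13.2575, 18.5224)]  |A|=325.5785
7. ⊥bis P0·P6 via (25.875,14.245): [(0, 24.7448) (0, 0) (17.444, 0) (13.2575, 18.5224)]  |A|=325.5785
8. ⊥bis P0·P7 via (11.14,14.285): [(2.4218, 23.6081) (0, 24.7448) (0, 0) (17.444, 0) (15.1954, 9.9482)]  |A|=284.0529
9. ⊥bis P0·P8 via (14.305,9.915): [(14.3924, 10.807) (2.4218, 23.6081) (0, 24.7448) (0, 0) (13.3338, 0)]  |A|=258.8146
10. canonical 5-gon: [(14.3924, 10.807) (2.4218, 23.6081) (0, 24.7448) (0, 0) (13.3338, 0)]
11. shoelace: 258.8146

Area of P0's cell: 258.8146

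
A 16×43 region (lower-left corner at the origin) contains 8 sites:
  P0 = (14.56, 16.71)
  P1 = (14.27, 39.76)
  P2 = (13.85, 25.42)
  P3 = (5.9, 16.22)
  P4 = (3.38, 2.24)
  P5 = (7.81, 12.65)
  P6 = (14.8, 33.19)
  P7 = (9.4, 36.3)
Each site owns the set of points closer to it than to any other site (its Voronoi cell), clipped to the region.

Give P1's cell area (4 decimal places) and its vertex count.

Area of P1's cell: 35.1028 (4 vertices)

1. box [0,16]×[0,43]: [(0, 0) (16, 0) (16, 43) (0, 43)]
2. ⊥bis P1·P0 via (14.415,28.235): [(0, 28.0536) (16, 28.2549) (16, 43) (0, 43)]  |A|=237.5313
3. ⊥bis P1·P2 via (14.06,32.59): [(0, 33.0018) (16, 32.5332) (16, 43) (0, 43)]  |A|=163.7202
4. ⊥bis P1·P3 via (10.085,27.99): [(0, 33.0018) (16, 32.5332) (16, 43) (0, 43)]  |A|=163.7202
5. ⊥bis P1·P4 via (8.825,21): [(0, 33.0018) (16, 32.5332) (16, 43) (0, 43)]  |A|=163.7202
6. ⊥bis P1·P5 via (11.04,26.205): [(0, 33.0018) (16, 32.5332) (16, 43) (0, 43)]  |A|=163.7202
7. ⊥bis P1·P6 via (14.535,36.475): [(0, 35.3025) (16, 36.5932) (16, 43) (0, 43)]  |A|=112.8348
8. ⊥bis P1·P7 via (11.835,38.03): [(13.0263, 36.3533) (16, 36.5932) (16, 43) (8.304, 43)]  |A|=35.1028
9. canonical 4-gon: [(13.0263, 36.3533) (16, 36.5932) (16, 43) (8.304, 43)]
10. shoelace: 35.1028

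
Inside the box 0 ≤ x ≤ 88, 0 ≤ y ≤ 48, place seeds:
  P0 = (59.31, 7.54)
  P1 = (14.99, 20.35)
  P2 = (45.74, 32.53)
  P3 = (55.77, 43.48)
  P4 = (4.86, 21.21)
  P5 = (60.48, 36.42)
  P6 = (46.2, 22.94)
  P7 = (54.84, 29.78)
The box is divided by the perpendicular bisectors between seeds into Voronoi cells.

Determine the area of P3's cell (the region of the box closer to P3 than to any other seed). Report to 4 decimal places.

1. box [0,88]×[0,48]: [(0, 0) (88, 0) (88, 48) (0, 48)]
2. ⊥bis P3·P0 via (57.54,25.51): [(0, 19.8425) (88, 28.5102) (88, 48) (0, 48)]  |A|=2096.4817
3. ⊥bis P3·P1 via (35.38,31.915): [(39.9931, 23.7817) (88, 28.5102) (88, 48) (26.2568, 48)]  |A|=1215.4802
4. ⊥bis P3·P2 via (50.755,38.005): [(63.7304, 26.1197) (88, 28.5102) (88, 48) (39.8432, 48)]  |A|=763.3456
5. ⊥bis P3·P4 via (30.315,32.345): [(63.7304, 26.1197) (88, 28.5102) (88, 48) (39.8432, 48)]  |A|=763.3456
6. ⊥bis P3·P5 via (58.125,39.95): [(52.6322, 36.2855) (70.1915, 48) (39.8432, 48)]  |A|=177.7568
7. ⊥bis P3·P6 via (50.985,33.21): [(52.6322, 36.2855) (70.1915, 48) (39.8432, 48)]  |A|=177.7568
8. ⊥bis P3·P7 via (55.305,36.63): [(52.0121, 36.8535) (53.3477, 36.7629) (70.1915, 48) (39.8432, 48)]  |A|=177.4056
9. canonical 4-gon: [(52.0121, 36.8535) (53.3477, 36.7629) (70.1915, 48) (39.8432, 48)]
10. shoelace: 177.4056

Area of P3's cell: 177.4056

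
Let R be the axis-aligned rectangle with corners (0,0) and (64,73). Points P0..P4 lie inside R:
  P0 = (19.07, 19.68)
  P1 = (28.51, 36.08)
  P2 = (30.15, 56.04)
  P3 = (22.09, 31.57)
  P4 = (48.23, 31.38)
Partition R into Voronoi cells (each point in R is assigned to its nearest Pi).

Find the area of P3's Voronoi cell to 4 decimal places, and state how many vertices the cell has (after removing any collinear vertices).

Area of P3's cell: 511.0002 (4 vertices)

1. box [0,64]×[0,73]: [(0, 0) (64, 0) (64, 73) (0, 73)]
2. ⊥bis P3·P0 via (20.58,25.625): [(0, 30.8522) (64, 14.5965) (64, 73) (0, 73)]  |A|=3217.6398
3. ⊥bis P3·P1 via (25.3,33.825): [(0, 69.8396) (0, 30.8522) (33.3366, 22.3849)]  |A|=649.8537
4. ⊥bis P3·P2 via (26.12,43.805): [(15.9317, 47.1609) (0, 52.4085) (0, 30.8522) (33.3366, 22.3849)]  |A|=511.0002
5. ⊥bis P3·P4 via (35.16,31.475): [(15.9317, 47.1609) (0, 52.4085) (0, 30.8522) (33.3366, 22.3849)]  |A|=511.0002
6. canonical 4-gon: [(15.9317, 47.1609) (0, 52.4085) (0, 30.8522) (33.3366, 22.3849)]
7. shoelace: 511.0002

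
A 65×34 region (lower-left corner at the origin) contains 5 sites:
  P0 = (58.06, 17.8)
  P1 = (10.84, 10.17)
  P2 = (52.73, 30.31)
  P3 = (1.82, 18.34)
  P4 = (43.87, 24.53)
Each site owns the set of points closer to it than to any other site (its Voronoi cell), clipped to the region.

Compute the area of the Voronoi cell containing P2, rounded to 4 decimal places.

1. box [0,65]×[0,34]: [(0, 0) (65, 0) (65, 34) (0, 34)]
2. ⊥bis P2·P0 via (55.395,24.055): [(0, 0.4535) (65, 28.1473) (65, 34) (0, 34)]  |A|=1280.4756
3. ⊥bis P2·P1 via (31.785,20.24): [(34.2767, 15.0574) (65, 28.1473) (65, 34) (25.1694, 34)]  |A|=467.1551
4. ⊥bis P2·P3 via (27.275,24.325): [(34.2767, 15.0574) (65, 28.1473) (65, 34) (25.1694, 34)]  |A|=467.1551
5. ⊥bis P2·P4 via (48.3,27.42): [(51.5609, 22.4214) (65, 28.1473) (65, 34) (44.0074, 34)]  |A|=160.8594
6. canonical 4-gon: [(51.5609, 22.4214) (65, 28.1473) (65, 34) (44.0074, 34)]
7. shoelace: 160.8594

Area of P2's cell: 160.8594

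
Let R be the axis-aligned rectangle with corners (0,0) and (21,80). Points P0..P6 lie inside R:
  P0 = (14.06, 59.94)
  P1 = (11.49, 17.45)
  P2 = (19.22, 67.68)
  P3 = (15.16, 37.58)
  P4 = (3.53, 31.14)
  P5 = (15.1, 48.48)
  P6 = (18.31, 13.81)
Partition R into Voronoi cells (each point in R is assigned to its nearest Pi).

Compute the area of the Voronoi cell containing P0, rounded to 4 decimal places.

1. box [0,21]×[0,80]: [(0, 0) (21, 0) (21, 80) (0, 80)]
2. ⊥bis P0·P1 via (12.775,38.695): [(0, 39.4677) (21, 38.1975) (21, 80) (0, 80)]  |A|=864.5153
3. ⊥bis P0·P2 via (16.64,63.81): [(0, 74.9033) (0, 39.4677) (21, 38.1975) (21, 60.9033)]  |A|=610.4853
4. ⊥bis P0·P3 via (14.61,48.76): [(0, 74.9033) (0, 48.0413) (21, 49.0744) (21, 60.9033)]  |A|=406.256
5. ⊥bis P0·P4 via (8.795,45.54): [(0, 74.9033) (0, 48.7557) (1.7222, 48.126) (21, 49.0744) (21, 60.9033)]  |A|=405.6408
6. ⊥bis P0·P5 via (14.58,54.21): [(0, 74.9033) (0, 52.8869) (21, 54.7926) (21, 60.9033)]  |A|=295.3355
7. ⊥bis P0·P6 via (16.185,36.875): [(0, 74.9033) (0, 52.8869) (21, 54.7926) (21, 60.9033)]  |A|=295.3355
8. canonical 4-gon: [(0, 74.9033) (0, 52.8869) (21, 54.7926) (21, 60.9033)]
9. shoelace: 295.3355

Area of P0's cell: 295.3355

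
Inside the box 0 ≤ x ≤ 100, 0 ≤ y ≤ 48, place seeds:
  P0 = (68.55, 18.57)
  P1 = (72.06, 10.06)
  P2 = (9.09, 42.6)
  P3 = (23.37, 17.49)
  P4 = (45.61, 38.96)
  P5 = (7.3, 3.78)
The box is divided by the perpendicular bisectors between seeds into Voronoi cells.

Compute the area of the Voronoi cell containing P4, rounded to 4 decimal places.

Area of P4's cell: 856.2324

1. box [0,100]×[0,48]: [(0, 0) (100, 0) (100, 48) (0, 48)]
2. ⊥bis P4·P0 via (57.08,28.765): [(0, 0) (31.5125, 0) (74.1768, 48) (0, 48)]  |A|=2536.5444
3. ⊥bis P4·P1 via (58.835,24.51): [(0, 0) (31.5125, 0) (74.1768, 48) (0, 48)]  |A|=2536.5444
4. ⊥bis P4·P2 via (27.35,40.78): [(23.2854, 0) (31.5125, 0) (74.1768, 48) (28.0696, 48)]  |A|=1304.0238
5. ⊥bis P4·P3 via (34.49,28.225): [(26.8839, 36.1039) (46.0013, 16.3008) (74.1768, 48) (28.0696, 48)]  |A|=856.2324
6. ⊥bis P4·P5 via (26.455,21.37): [(26.8839, 36.1039) (46.0013, 16.3008) (74.1768, 48) (28.0696, 48)]  |A|=856.2324
7. canonical 4-gon: [(26.8839, 36.1039) (46.0013, 16.3008) (74.1768, 48) (28.0696, 48)]
8. shoelace: 856.2324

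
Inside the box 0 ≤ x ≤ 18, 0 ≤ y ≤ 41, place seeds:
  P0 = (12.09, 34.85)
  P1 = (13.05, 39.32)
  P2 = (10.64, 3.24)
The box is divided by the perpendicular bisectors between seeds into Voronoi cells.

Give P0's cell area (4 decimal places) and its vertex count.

1. box [0,18]×[0,41]: [(0, 0) (18, 0) (18, 41) (0, 41)]
2. ⊥bis P0·P1 via (12.57,37.085): [(0, 39.7846) (0, 0) (18, 0) (18, 35.9188)]  |A|=681.3308
3. ⊥bis P0·P2 via (11.365,19.045): [(0, 39.7846) (0, 19.5663) (18, 18.7406) (18, 35.9188)]  |A|=336.5681
4. canonical 4-gon: [(0, 39.7846) (0, 19.5663) (18, 18.7406) (18, 35.9188)]
5. shoelace: 336.5681

Area of P0's cell: 336.5681 (4 vertices)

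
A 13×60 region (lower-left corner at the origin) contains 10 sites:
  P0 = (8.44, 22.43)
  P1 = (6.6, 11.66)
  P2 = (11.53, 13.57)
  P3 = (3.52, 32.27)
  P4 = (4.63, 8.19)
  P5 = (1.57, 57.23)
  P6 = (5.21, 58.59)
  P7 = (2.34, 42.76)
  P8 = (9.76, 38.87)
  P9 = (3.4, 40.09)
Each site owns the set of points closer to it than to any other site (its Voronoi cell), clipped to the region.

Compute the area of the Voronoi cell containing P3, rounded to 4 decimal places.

1. box [0,13]×[0,60]: [(0, 0) (13, 0) (13, 60) (0, 60)]
2. ⊥bis P3·P0 via (5.98,27.35): [(0, 24.36) (13, 30.86) (13, 60) (0, 60)]  |A|=421.07
3. ⊥bis P3·P1 via (5.06,21.965): [(0, 24.36) (13, 30.86) (13, 60) (0, 60)]  |A|=421.07
4. ⊥bis P3·P2 via (7.525,22.92): [(0, 24.36) (13, 30.86) (13, 60) (0, 60)]  |A|=421.07
5. ⊥bis P3·P4 via (4.075,20.23): [(0, 24.36) (13, 30.86) (13, 60) (0, 60)]  |A|=421.07
6. ⊥bis P3·P5 via (2.545,44.75): [(0, 44.5512) (0, 24.36) (13, 30.86) (13, 45.5668)]  |A|=226.8368
7. ⊥bis P3·P6 via (4.365,45.43): [(8.1435, 45.1874) (0, 44.5512) (0, 24.36) (13, 30.86) (13, 44.8755)]  |A|=225.1583
8. ⊥bis P3·P7 via (2.93,37.515): [(0, 37.1854) (0, 24.36) (13, 30.86) (13, 38.6478)]  |A|=133.9856
9. ⊥bis P3·P8 via (6.64,35.57): [(4.4071, 37.6812) (0, 37.1854) (0, 24.36) (12.0985, 30.4092)]  |A|=95.5144
10. ⊥bis P3·P9 via (3.46,36.18): [(5.9543, 36.2183) (0, 36.1269) (0, 24.36) (12.0985, 30.4092)]  |A|=88.756
11. canonical 4-gon: [(5.9543, 36.2183) (0, 36.1269) (0, 24.36) (12.0985, 30.4092)]
12. shoelace: 88.756

Area of P3's cell: 88.7560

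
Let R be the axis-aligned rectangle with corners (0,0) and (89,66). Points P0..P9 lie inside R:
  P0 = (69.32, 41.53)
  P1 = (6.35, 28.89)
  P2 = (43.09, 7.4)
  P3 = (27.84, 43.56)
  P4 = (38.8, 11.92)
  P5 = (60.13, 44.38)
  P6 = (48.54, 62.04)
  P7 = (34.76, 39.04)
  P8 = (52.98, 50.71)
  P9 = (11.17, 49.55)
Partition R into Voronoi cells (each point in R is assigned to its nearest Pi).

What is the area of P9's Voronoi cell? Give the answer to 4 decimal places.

1. box [0,89]×[0,66]: [(0, 0) (89, 0) (89, 66) (0, 66)]
2. ⊥bis P9·P0 via (40.245,45.54): [(0, 0) (33.9642, 0) (43.0668, 66) (0, 66)]  |A|=2542.0226
3. ⊥bis P9·P1 via (8.76,39.22): [(0, 41.2637) (38.419, 32.3005) (43.0668, 66) (0, 66)]  |A|=1200.8367
4. ⊥bis P9·P2 via (27.13,28.475): [(0, 41.2637) (33.6506, 33.413) (39.1465, 37.575) (43.0668, 66) (0, 66)]  |A|=1187.8565
5. ⊥bis P9·P3 via (19.505,46.555): [(0, 41.2637) (16.2421, 37.4744) (26.4921, 66) (0, 66)]  |A|=578.7363
6. ⊥bis P9·P4 via (24.985,30.735): [(0, 41.2637) (16.2421, 37.4744) (26.4921, 66) (0, 66)]  |A|=578.7363
7. ⊥bis P9·P5 via (35.65,46.965): [(0, 41.2637) (16.2421, 37.4744) (26.4921, 66) (0, 66)]  |A|=578.7363
8. ⊥bis P9·P6 via (29.855,55.795): [(0, 41.2637) (16.2421, 37.4744) (26.4673, 65.9309) (26.4442, 66) (0, 66)]  |A|=578.7346
9. ⊥bis P9·P7 via (22.965,44.295): [(0, 41.2637) (16.2421, 37.4744) (26.4673, 65.9309) (26.4442, 66) (0, 66)]  |A|=578.7346
10. ⊥bis P9·P8 via (32.075,50.13): [(0, 41.2637) (16.2421, 37.4744) (26.4673, 65.9309) (26.4442, 66) (0, 66)]  |A|=578.7346
11. canonical 5-gon: [(0, 41.2637) (16.2421, 37.4744) (26.4673, 65.9309) (26.4442, 66) (0, 66)]
12. shoelace: 578.7346

Area of P9's cell: 578.7346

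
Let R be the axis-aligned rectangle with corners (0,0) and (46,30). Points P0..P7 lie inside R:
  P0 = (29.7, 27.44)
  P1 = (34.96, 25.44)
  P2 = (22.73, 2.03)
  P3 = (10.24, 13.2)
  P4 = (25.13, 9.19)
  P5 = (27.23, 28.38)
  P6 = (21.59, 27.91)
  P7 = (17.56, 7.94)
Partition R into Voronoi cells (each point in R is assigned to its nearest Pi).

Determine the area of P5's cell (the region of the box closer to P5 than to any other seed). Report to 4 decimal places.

Area of P5's cell: 26.9990

1. box [0,46]×[0,30]: [(0, 0) (46, 0) (46, 30) (0, 30)]
2. ⊥bis P5·P0 via (28.465,27.91): [(0, 0) (17.8434, 0) (29.2604, 30) (0, 30)]  |A|=706.5565
3. ⊥bis P5·P1 via (31.095,26.91): [(0, 0) (17.8434, 0) (29.2604, 30) (0, 30)]  |A|=706.5565
4. ⊥bis P5·P2 via (24.98,15.205): [(0, 19.471) (23.7123, 15.4215) (29.2604, 30) (0, 30)]  |A|=338.1193
5. ⊥bis P5·P3 via (18.735,20.79): [(23.499, 15.4579) (23.7123, 15.4215) (29.2604, 30) (10.5062, 30)]  |A|=138.0181
6. ⊥bis P5·P4 via (26.18,18.785): [(19.9137, 19.4707) (25.0398, 18.9098) (29.2604, 30) (10.5062, 30)]  |A|=128.3426
7. ⊥bis P5·P6 via (24.41,28.145): [(25.1545, 19.2111) (29.2604, 30) (24.2554, 30)]  |A|=26.999
8. ⊥bis P5·P7 via (22.395,18.16): [(25.1545, 19.2111) (29.2604, 30) (24.2554, 30)]  |A|=26.999
9. canonical 3-gon: [(25.1545, 19.2111) (29.2604, 30) (24.2554, 30)]
10. shoelace: 26.999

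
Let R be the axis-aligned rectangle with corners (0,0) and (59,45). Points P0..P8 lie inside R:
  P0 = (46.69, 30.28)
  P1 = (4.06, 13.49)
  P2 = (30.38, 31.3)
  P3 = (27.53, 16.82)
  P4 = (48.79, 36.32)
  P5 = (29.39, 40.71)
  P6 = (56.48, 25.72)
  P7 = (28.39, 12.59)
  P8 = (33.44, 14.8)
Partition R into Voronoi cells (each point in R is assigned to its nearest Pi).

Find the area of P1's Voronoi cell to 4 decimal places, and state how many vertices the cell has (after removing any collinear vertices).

Area of P1's cell: 541.7190 (6 vertices)

1. box [0,59]×[0,45]: [(0, 0) (59, 0) (59, 45) (0, 45)]
2. ⊥bis P1·P0 via (25.375,21.885): [(0, 0) (33.9945, 0) (16.2711, 45) (0, 45)]  |A|=1130.9751
3. ⊥bis P1·P2 via (17.22,22.395): [(0, 0) (32.3741, 0) (1.9238, 45) (0, 45)]  |A|=771.7027
4. ⊥bis P1·P3 via (15.795,15.155): [(0, 0) (17.9452, 0) (14.1172, 26.9804) (1.9238, 45) (0, 45)]  |A|=577.0548
5. ⊥bis P1·P4 via (26.425,24.905): [(0, 0) (17.9452, 0) (14.1172, 26.9804) (1.9238, 45) (0, 45)]  |A|=577.0548
6. ⊥bis P1·P5 via (16.725,27.1): [(0, 42.6637) (0, 0) (17.9452, 0) (14.1172, 26.9804) (9.4643, 33.8566)]  |A|=555.2801
7. ⊥bis P1·P6 via (30.27,19.605): [(0, 42.6637) (0, 0) (17.9452, 0) (14.1172, 26.9804) (9.4643, 33.8566)]  |A|=555.2801
8. ⊥bis P1·P7 via (16.225,13.04): [(0, 42.6637) (0, 0) (15.7426, 0) (16.1981, 12.3137) (14.1172, 26.9804) (9.4643, 33.8566)]  |A|=541.719
9. ⊥bis P1·P8 via (18.75,14.145): [(0, 42.6637) (0, 0) (15.7426, 0) (16.1981, 12.3137) (14.1172, 26.9804) (9.4643, 33.8566)]  |A|=541.719
10. canonical 6-gon: [(0, 42.6637) (0, 0) (15.7426, 0) (16.1981, 12.3137) (14.1172, 26.9804) (9.4643, 33.8566)]
11. shoelace: 541.719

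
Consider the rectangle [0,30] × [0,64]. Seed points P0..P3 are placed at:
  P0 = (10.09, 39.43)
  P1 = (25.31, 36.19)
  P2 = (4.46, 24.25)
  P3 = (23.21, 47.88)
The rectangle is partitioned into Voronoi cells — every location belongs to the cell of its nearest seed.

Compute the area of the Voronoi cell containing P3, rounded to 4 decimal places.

Area of P3's cell: 426.1930

1. box [0,30]×[0,64]: [(0, 0) (30, 0) (30, 64) (0, 64)]
2. ⊥bis P3·P0 via (16.65,43.655): [(30, 22.927) (30, 64) (3.5467, 64)]  |A|=543.2587
3. ⊥bis P3·P1 via (24.26,42.035): [(18.3743, 40.9777) (30, 43.0661) (30, 64) (3.5467, 64)]  |A|=426.193
4. ⊥bis P3·P2 via (13.835,36.065): [(18.3743, 40.9777) (30, 43.0661) (30, 64) (3.5467, 64)]  |A|=426.193
5. canonical 4-gon: [(18.3743, 40.9777) (30, 43.0661) (30, 64) (3.5467, 64)]
6. shoelace: 426.193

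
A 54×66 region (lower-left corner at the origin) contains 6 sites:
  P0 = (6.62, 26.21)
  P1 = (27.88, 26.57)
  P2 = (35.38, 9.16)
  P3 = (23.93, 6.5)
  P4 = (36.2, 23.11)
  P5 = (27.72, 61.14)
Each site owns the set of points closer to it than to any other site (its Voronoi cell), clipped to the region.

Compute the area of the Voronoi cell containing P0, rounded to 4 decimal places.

Area of P0's cell: 659.0878

1. box [0,54]×[0,66]: [(0, 0) (54, 0) (54, 66) (0, 66)]
2. ⊥bis P0·P1 via (17.25,26.39): [(0, 0) (17.6969, 0) (16.5793, 66) (0, 66)]  |A|=1131.1127
3. ⊥bis P0·P2 via (21,17.685): [(0, 0) (10.5157, 0) (17.4974, 11.7769) (16.5793, 66) (0, 66)]  |A|=1088.8267
4. ⊥bis P0·P3 via (15.275,16.355): [(0, 2.94) (17.3885, 18.2111) (16.5793, 66) (0, 66)]  |A|=944.4118
5. ⊥bis P0·P4 via (21.41,24.66): [(0, 2.94) (17.3885, 18.2111) (16.5793, 66) (0, 66)]  |A|=944.4118
6. ⊥bis P0·P5 via (17.17,43.675): [(0, 54.0468) (0, 2.94) (17.3885, 18.2111) (16.9551, 43.8048)]  |A|=659.0878
7. canonical 4-gon: [(0, 54.0468) (0, 2.94) (17.3885, 18.2111) (16.9551, 43.8048)]
8. shoelace: 659.0878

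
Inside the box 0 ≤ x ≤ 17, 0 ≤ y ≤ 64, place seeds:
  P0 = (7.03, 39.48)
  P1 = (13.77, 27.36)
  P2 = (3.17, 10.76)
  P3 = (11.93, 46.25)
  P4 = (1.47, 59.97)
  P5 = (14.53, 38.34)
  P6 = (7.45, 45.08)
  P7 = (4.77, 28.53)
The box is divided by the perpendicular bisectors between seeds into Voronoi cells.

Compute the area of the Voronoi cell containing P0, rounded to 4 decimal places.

1. box [0,17]×[0,64]: [(0, 0) (17, 0) (17, 64) (0, 64)]
2. ⊥bis P0·P1 via (10.4,33.42): [(0, 27.6365) (17, 37.0903) (17, 64) (0, 64)]  |A|=537.8222
3. ⊥bis P0·P2 via (5.1,25.12): [(0, 27.6365) (17, 37.0903) (17, 64) (0, 64)]  |A|=537.8222
4. ⊥bis P0·P3 via (9.48,42.865): [(0, 49.7264) (0, 27.6365) (17, 37.0903) (17, 37.4222)]  |A|=190.5854
5. ⊥bis P0·P4 via (4.25,49.725): [(1.1603, 48.8866) (0, 48.5718) (0, 27.6365) (17, 37.0903) (17, 37.4222)]  |A|=189.9155
6. ⊥bis P0·P5 via (10.78,38.91): [(11.1927, 41.6254) (1.1603, 48.8866) (0, 48.5718) (0, 27.6365) (9.9036, 33.1439)]  |A|=161.4017
7. ⊥bis P0·P6 via (7.24,42.28): [(11.1927, 41.6254) (10.6406, 42.025) (0, 42.823) (0, 27.6365) (9.9036, 33.1439)]  |A|=125.343
8. ⊥bis P0·P7 via (5.9,34.005): [(9.9087, 33.1776) (11.1927, 41.6254) (10.6406, 42.025) (0, 42.823) (0, 35.2227)]  |A|=87.6055
9. canonical 5-gon: [(9.9087, 33.1776) (11.1927, 41.6254) (10.6406, 42.025) (0, 42.823) (0, 35.2227)]
10. shoelace: 87.6055

Area of P0's cell: 87.6055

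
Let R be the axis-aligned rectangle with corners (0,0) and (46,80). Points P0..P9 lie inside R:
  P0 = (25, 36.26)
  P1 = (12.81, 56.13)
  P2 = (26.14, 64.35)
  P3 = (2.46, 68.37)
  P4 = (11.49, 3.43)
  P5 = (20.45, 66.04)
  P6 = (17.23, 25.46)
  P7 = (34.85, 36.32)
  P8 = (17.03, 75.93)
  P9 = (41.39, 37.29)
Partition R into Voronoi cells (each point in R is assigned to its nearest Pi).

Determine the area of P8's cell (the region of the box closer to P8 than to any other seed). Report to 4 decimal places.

1. box [0,46]×[0,80]: [(0, 0) (46, 0) (46, 80) (0, 80)]
2. ⊥bis P8·P0 via (21.015,56.095): [(0, 51.8729) (46, 61.1147) (46, 80) (0, 80)]  |A|=1081.2851
3. ⊥bis P8·P1 via (14.92,66.03): [(0, 69.2099) (41.8729, 60.2855) (46, 61.1147) (46, 80) (0, 80)]  |A|=718.3104
4. ⊥bis P8·P2 via (21.585,70.14): [(0, 69.2099) (16.0536, 65.7884) (34.1183, 80) (0, 80)]  |A|=329.0477
5. ⊥bis P8·P3 via (9.745,72.15): [(12.6719, 66.5091) (16.0536, 65.7884) (34.1183, 80) (5.6718, 80)]  |A|=222.4233
6. ⊥bis P8·P4 via (14.26,39.68): [(12.6719, 66.5091) (16.0536, 65.7884) (34.1183, 80) (5.6718, 80)]  |A|=222.4233
7. ⊥bis P8·P5 via (18.74,70.985): [(11.626, 68.5249) (25.7329, 73.4032) (34.1183, 80) (5.6718, 80)]  |A|=189.2903
8. ⊥bis P8·P6 via (17.13,50.695): [(11.626, 68.5249) (25.7329, 73.4032) (34.1183, 80) (5.6718, 80)]  |A|=189.2903
9. ⊥bis P8·P7 via (25.94,56.125): [(11.626, 68.5249) (25.7329, 73.4032) (34.1183, 80) (5.6718, 80)]  |A|=189.2903
10. ⊥bis P8·P9 via (29.21,56.61): [(11.626, 68.5249) (25.7329, 73.4032) (34.1183, 80) (5.6718, 80)]  |A|=189.2903
11. canonical 4-gon: [(11.626, 68.5249) (25.7329, 73.4032) (34.1183, 80) (5.6718, 80)]
12. shoelace: 189.2903

Area of P8's cell: 189.2903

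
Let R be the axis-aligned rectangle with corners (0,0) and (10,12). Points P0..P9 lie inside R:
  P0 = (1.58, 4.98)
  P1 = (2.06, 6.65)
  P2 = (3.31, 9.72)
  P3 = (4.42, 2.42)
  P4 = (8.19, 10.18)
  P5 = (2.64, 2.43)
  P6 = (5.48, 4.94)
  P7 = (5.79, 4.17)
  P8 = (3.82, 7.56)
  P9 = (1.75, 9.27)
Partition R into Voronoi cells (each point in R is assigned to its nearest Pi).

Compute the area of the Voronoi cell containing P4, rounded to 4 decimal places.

Area of P4's cell: 20.7204

1. box [0,10]×[0,12]: [(0, 0) (10, 0) (10, 12) (0, 12)]
2. ⊥bis P4·P0 via (4.885,7.58): [(10, 1.078) (10, 12) (1.4078, 12)]  |A|=46.9216
3. ⊥bis P4·P1 via (5.125,8.415): [(7.5747, 4.1609) (10, 1.078) (10, 12) (3.0606, 12)]  |A|=40.4437
4. ⊥bis P4·P2 via (5.75,9.95): [(6.0453, 6.8168) (7.5747, 4.1609) (10, 1.078) (10, 12) (5.5568, 12)]  |A|=33.9745
5. ⊥bis P4·P3 via (6.305,6.3): [(6.0453, 6.8168) (6.3577, 6.2744) (10, 4.5049) (10, 12) (5.5568, 12)]  |A|=27.0469
6. ⊥bis P4·P5 via (5.415,6.305): [(6.0453, 6.8168) (6.3577, 6.2744) (10, 4.5049) (10, 12) (5.5568, 12)]  |A|=27.0469
7. ⊥bis P4·P6 via (6.835,7.56): [(5.9312, 8.0274) (10, 5.9231) (10, 12) (5.5568, 12)]  |A|=21.1883
8. ⊥bis P4·P7 via (6.99,7.175): [(5.9312, 8.0274) (9.5769, 6.142) (10, 5.973) (10, 12) (5.5568, 12)]  |A|=21.1777
9. ⊥bis P4·P8 via (6.005,8.87): [(5.8232, 9.1732) (6.7704, 7.5934) (9.5769, 6.142) (10, 5.973) (10, 12) (5.5568, 12)]  |A|=20.7204
10. ⊥bis P4·P9 via (4.97,9.725): [(5.8232, 9.1732) (6.7704, 7.5934) (9.5769, 6.142) (10, 5.973) (10, 12) (5.5568, 12)]  |A|=20.7204
11. canonical 6-gon: [(5.8232, 9.1732) (6.7704, 7.5934) (9.5769, 6.142) (10, 5.973) (10, 12) (5.5568, 12)]
12. shoelace: 20.7204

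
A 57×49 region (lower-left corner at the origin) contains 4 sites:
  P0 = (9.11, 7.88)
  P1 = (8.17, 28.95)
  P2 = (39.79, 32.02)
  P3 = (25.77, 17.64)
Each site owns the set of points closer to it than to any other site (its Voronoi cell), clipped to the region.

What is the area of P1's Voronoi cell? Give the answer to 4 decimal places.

1. box [0,57]×[0,49]: [(0, 0) (57, 0) (57, 49) (0, 49)]
2. ⊥bis P1·P0 via (8.64,18.415): [(0, 18.0295) (57, 20.5725) (57, 49) (0, 49)]  |A|=1692.842
3. ⊥bis P1·P2 via (23.98,30.485): [(0, 18.0295) (25.0807, 19.1485) (22.1824, 49) (0, 49)]  |A|=719.4687
4. ⊥bis P1·P3 via (16.97,23.295): [(0, 18.0295) (13.9873, 18.6536) (23.6664, 33.7155) (22.1824, 49) (0, 49)]  |A|=638.3204
5. canonical 5-gon: [(0, 18.0295) (13.9873, 18.6536) (23.6664, 33.7155) (22.1824, 49) (0, 49)]
6. shoelace: 638.3204

Area of P1's cell: 638.3204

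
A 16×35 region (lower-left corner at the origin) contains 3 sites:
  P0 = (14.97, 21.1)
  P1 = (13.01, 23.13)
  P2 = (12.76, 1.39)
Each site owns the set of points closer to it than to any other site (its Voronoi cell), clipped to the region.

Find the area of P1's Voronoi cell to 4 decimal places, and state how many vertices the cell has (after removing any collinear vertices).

Area of P1's cell: 291.3024 (5 vertices)

1. box [0,16]×[0,35]: [(0, 0) (16, 0) (16, 35) (0, 35)]
2. ⊥bis P1·P0 via (13.99,22.115): [(0, 8.6074) (16, 24.0557) (16, 35) (0, 35)]  |A|=298.6952
3. ⊥bis P1·P2 via (12.885,12.26): [(0, 12.4082) (3.8902, 12.3634) (16, 24.0557) (16, 35) (0, 35)]  |A|=291.3024
4. canonical 5-gon: [(0, 12.4082) (3.8902, 12.3634) (16, 24.0557) (16, 35) (0, 35)]
5. shoelace: 291.3024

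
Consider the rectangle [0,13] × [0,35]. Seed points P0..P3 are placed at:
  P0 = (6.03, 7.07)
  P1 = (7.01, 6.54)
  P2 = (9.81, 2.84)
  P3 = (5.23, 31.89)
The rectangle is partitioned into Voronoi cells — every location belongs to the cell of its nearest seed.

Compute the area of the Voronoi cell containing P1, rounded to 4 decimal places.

1. box [0,13]×[0,35]: [(0, 0) (13, 0) (13, 35) (0, 35)]
2. ⊥bis P1·P0 via (6.52,6.805): [(2.8397, 0) (13, 0) (13, 18.7869)]  |A|=95.4398
3. ⊥bis P1·P2 via (8.41,4.69): [(3.2743, 0.8035) (13, 8.1635) (13, 18.7869)]  |A|=51.6598
4. ⊥bis P1·P3 via (6.12,19.215): [(3.2743, 0.8035) (13, 8.1635) (13, 18.7869)]  |A|=51.6598
5. canonical 3-gon: [(3.2743, 0.8035) (13, 8.1635) (13, 18.7869)]
6. shoelace: 51.6598

Area of P1's cell: 51.6598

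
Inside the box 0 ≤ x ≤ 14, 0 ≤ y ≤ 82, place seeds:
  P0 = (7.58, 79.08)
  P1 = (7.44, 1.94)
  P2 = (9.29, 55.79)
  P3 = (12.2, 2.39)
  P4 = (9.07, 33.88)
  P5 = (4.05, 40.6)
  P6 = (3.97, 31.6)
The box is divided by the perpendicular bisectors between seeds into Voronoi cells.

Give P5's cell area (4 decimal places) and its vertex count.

1. box [0,14]×[0,82]: [(0, 0) (14, 0) (14, 82) (0, 82)]
2. ⊥bis P5·P0 via (5.815,59.84): [(0, 60.3734) (0, 0) (14, 0) (14, 59.0891)]  |A|=836.2381
3. ⊥bis P5·P1 via (5.745,21.27): [(0, 60.3734) (0, 20.7662) (14, 21.9939) (14, 59.0891)]  |A|=536.9174
4. ⊥bis P5·P2 via (6.67,48.195): [(0, 50.4959) (0, 20.7662) (14, 21.9939) (14, 45.6664)]  |A|=373.8156
5. ⊥bis P5·P3 via (8.125,21.495): [(0, 50.4959) (0, 20.7662) (7.9952, 21.4673) (14, 22.7481) (14, 45.6664)]  |A|=371.551
6. ⊥bis P5·P4 via (6.56,37.24): [(0, 50.4959) (0, 32.3395) (14, 42.7979) (14, 45.6664)]  |A|=147.1746
7. ⊥bis P5·P6 via (4.01,36.1): [(0, 50.4959) (0, 36.1356) (5.0219, 36.091) (14, 42.7979) (14, 45.6664)]  |A|=137.6427
8. canonical 5-gon: [(0, 50.4959) (0, 36.1356) (5.0219, 36.091) (14, 42.7979) (14, 45.6664)]
9. shoelace: 137.6427

Area of P5's cell: 137.6427 (5 vertices)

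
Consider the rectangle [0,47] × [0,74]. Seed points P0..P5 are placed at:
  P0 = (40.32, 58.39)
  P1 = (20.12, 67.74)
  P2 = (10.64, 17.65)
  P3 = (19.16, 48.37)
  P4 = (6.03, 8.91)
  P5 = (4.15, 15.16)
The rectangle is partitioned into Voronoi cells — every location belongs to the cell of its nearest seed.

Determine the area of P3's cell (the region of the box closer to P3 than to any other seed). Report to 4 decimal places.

1. box [0,47]×[0,74]: [(0, 0) (47, 0) (47, 74) (0, 74)]
2. ⊥bis P3·P0 via (29.74,53.38): [(0, 0) (47, 0) (47, 16.9307) (19.9757, 74) (0, 74)]  |A|=2706.8718
3. ⊥bis P3·P1 via (19.64,58.055): [(0, 59.0284) (0, 0) (47, 0) (47, 16.9307) (27.7158, 57.6548)]  |A|=2336.1431
4. ⊥bis P3·P2 via (14.9,33.01): [(0, 59.0284) (0, 37.1424) (43.0879, 25.1923) (27.7158, 57.6548)]  |A|=910.8131
5. ⊥bis P3·P4 via (12.595,28.64): [(0, 59.0284) (0, 37.1424) (43.0879, 25.1923) (27.7158, 57.6548)]  |A|=910.8131
6. ⊥bis P3·P5 via (11.655,31.765): [(0, 59.0284) (0, 37.1424) (43.0879, 25.1923) (27.7158, 57.6548)]  |A|=910.8131
7. canonical 4-gon: [(0, 59.0284) (0, 37.1424) (43.0879, 25.1923) (27.7158, 57.6548)]
8. shoelace: 910.8131

Area of P3's cell: 910.8131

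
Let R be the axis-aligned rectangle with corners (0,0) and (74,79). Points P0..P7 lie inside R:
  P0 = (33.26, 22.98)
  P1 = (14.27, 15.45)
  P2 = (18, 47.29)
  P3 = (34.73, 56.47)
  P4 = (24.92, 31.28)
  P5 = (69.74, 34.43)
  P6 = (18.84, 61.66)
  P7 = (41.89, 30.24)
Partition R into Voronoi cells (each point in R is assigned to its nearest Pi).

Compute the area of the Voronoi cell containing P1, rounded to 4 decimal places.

1. box [0,74]×[0,79]: [(0, 0) (74, 0) (74, 79) (0, 79)]
2. ⊥bis P1·P0 via (23.765,19.215): [(0, 0) (31.3842, 0) (0.0588, 79) (0, 79)]  |A|=1241.9986
3. ⊥bis P1·P2 via (16.135,31.37): [(0, 33.2602) (0, 0) (31.3842, 0) (19.0821, 31.0247)]  |A|=804.1816
4. ⊥bis P1·P3 via (24.5,35.96): [(0, 33.2602) (0, 0) (31.3842, 0) (19.0821, 31.0247)]  |A|=804.1816
5. ⊥bis P1·P4 via (19.595,23.365): [(5.9173, 32.567) (0, 33.2602) (0, 0) (31.3842, 0) (23.0379, 21.0487)]  |A|=741.5655
6. ⊥bis P1·P5 via (42.005,24.94): [(5.9173, 32.567) (0, 33.2602) (0, 0) (31.3842, 0) (23.0379, 21.0487)]  |A|=741.5655
7. ⊥bis P1·P6 via (16.555,38.555): [(5.9173, 32.567) (0, 33.2602) (0, 0) (31.3842, 0) (23.0379, 21.0487)]  |A|=741.5655
8. ⊥bis P1·P7 via (28.08,22.845): [(5.9173, 32.567) (0, 33.2602) (0, 0) (31.3842, 0) (23.0379, 21.0487)]  |A|=741.5655
9. canonical 5-gon: [(5.9173, 32.567) (0, 33.2602) (0, 0) (31.3842, 0) (23.0379, 21.0487)]
10. shoelace: 741.5655

Area of P1's cell: 741.5655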